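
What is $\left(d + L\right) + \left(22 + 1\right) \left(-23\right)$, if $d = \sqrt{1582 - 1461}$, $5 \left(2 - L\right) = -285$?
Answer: $-459$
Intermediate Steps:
$L = 59$ ($L = 2 - -57 = 2 + 57 = 59$)
$d = 11$ ($d = \sqrt{121} = 11$)
$\left(d + L\right) + \left(22 + 1\right) \left(-23\right) = \left(11 + 59\right) + \left(22 + 1\right) \left(-23\right) = 70 + 23 \left(-23\right) = 70 - 529 = -459$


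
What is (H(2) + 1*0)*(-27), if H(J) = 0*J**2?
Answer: 0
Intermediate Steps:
H(J) = 0
(H(2) + 1*0)*(-27) = (0 + 1*0)*(-27) = (0 + 0)*(-27) = 0*(-27) = 0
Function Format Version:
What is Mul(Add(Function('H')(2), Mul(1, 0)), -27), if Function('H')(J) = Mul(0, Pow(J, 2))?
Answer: 0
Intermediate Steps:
Function('H')(J) = 0
Mul(Add(Function('H')(2), Mul(1, 0)), -27) = Mul(Add(0, Mul(1, 0)), -27) = Mul(Add(0, 0), -27) = Mul(0, -27) = 0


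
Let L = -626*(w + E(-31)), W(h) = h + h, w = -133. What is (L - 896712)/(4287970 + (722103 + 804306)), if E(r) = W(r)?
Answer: -774642/5814379 ≈ -0.13323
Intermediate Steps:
W(h) = 2*h
E(r) = 2*r
L = 122070 (L = -626*(-133 + 2*(-31)) = -626*(-133 - 62) = -626*(-195) = 122070)
(L - 896712)/(4287970 + (722103 + 804306)) = (122070 - 896712)/(4287970 + (722103 + 804306)) = -774642/(4287970 + 1526409) = -774642/5814379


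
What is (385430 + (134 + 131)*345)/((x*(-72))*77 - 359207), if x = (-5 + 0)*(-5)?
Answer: -476855/497807 ≈ -0.95791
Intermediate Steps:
x = 25 (x = -5*(-5) = 25)
(385430 + (134 + 131)*345)/((x*(-72))*77 - 359207) = (385430 + (134 + 131)*345)/((25*(-72))*77 - 359207) = (385430 + 265*345)/(-1800*77 - 359207) = (385430 + 91425)/(-138600 - 359207) = 476855/(-497807) = 476855*(-1/497807) = -476855/497807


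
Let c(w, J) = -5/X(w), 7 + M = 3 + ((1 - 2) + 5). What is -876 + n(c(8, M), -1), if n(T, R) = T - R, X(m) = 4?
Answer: -3505/4 ≈ -876.25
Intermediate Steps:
M = 0 (M = -7 + (3 + ((1 - 2) + 5)) = -7 + (3 + (-1 + 5)) = -7 + (3 + 4) = -7 + 7 = 0)
c(w, J) = -5/4
-876 + n(c(8, M), -1) = -876 + (-5/4 - 1*(-1)) = -876 + (-5/4 + 1) = -876 - ¼ = -3505/4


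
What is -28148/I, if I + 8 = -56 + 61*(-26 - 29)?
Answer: 28148/3419 ≈ 8.2328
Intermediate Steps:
I = -3419 (I = -8 + (-56 + 61*(-26 - 29)) = -8 + (-56 + 61*(-55)) = -8 + (-56 - 3355) = -8 - 3411 = -3419)
-28148/I = -28148/(-3419) = -28148*(-1/3419) = 28148/3419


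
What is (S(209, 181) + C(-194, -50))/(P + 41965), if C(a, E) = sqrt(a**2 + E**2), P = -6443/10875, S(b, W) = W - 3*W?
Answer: -1968375/228181466 + 10875*sqrt(10034)/228181466 ≈ -0.0038523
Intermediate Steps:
S(b, W) = -2*W
P = -6443/10875 (P = -6443*1/10875 = -6443/10875 ≈ -0.59246)
C(a, E) = sqrt(E**2 + a**2)
(S(209, 181) + C(-194, -50))/(P + 41965) = (-2*181 + sqrt((-50)**2 + (-194)**2))/(-6443/10875 + 41965) = (-362 + sqrt(2500 + 37636))/(456362932/10875) = (-362 + sqrt(40136))*(10875/456362932) = (-362 + 2*sqrt(10034))*(10875/456362932) = -1968375/228181466 + 10875*sqrt(10034)/228181466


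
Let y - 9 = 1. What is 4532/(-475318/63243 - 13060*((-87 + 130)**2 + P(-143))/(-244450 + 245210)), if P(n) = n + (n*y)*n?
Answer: -1361432061/1064429285146 ≈ -0.0012790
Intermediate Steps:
y = 10 (y = 9 + 1 = 10)
P(n) = n + 10*n**2 (P(n) = n + (n*10)*n = n + (10*n)*n = n + 10*n**2)
4532/(-475318/63243 - 13060*((-87 + 130)**2 + P(-143))/(-244450 + 245210)) = 4532/(-475318/63243 - 13060*((-87 + 130)**2 - 143*(1 + 10*(-143)))/(-244450 + 245210)) = 4532/(-475318*1/63243 - (1207397/38 - 93379*(1 - 1430)/38)) = 4532/(-475318/63243 - 13060/(760/(1849 - 143*(-1429)))) = 4532/(-475318/63243 - 13060/(760/(1849 + 204347))) = 4532/(-475318/63243 - 13060/(760/206196)) = 4532/(-475318/63243 - 13060/(760*(1/206196))) = 4532/(-475318/63243 - 13060/190/51549) = 4532/(-475318/63243 - 13060*51549/190) = 4532/(-475318/63243 - 67322994/19) = 4532/(-4257717140584/1201617) = 4532*(-1201617/4257717140584) = -1361432061/1064429285146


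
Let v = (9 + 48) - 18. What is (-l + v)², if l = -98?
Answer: 18769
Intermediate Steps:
v = 39 (v = 57 - 18 = 39)
(-l + v)² = (-1*(-98) + 39)² = (98 + 39)² = 137² = 18769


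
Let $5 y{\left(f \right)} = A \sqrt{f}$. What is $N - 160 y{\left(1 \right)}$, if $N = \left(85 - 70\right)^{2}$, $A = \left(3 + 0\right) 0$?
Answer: $225$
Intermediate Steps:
$A = 0$ ($A = 3 \cdot 0 = 0$)
$y{\left(f \right)} = 0$ ($y{\left(f \right)} = \frac{0 \sqrt{f}}{5} = \frac{1}{5} \cdot 0 = 0$)
$N = 225$ ($N = 15^{2} = 225$)
$N - 160 y{\left(1 \right)} = 225 - 0 = 225 + 0 = 225$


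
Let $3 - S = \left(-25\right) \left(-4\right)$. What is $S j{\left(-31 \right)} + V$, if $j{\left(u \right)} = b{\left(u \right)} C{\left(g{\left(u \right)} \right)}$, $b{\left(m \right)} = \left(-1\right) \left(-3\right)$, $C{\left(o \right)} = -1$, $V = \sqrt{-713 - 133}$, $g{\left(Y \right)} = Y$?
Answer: $291 + 3 i \sqrt{94} \approx 291.0 + 29.086 i$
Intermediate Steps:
$S = -97$ ($S = 3 - \left(-25\right) \left(-4\right) = 3 - 100 = -97$)
$V = 3 i \sqrt{94}$ ($V = \sqrt{-846} = 3 i \sqrt{94} \approx 29.086 i$)
$b{\left(m \right)} = 3$
$j{\left(u \right)} = -3$ ($j{\left(u \right)} = 3 \left(-1\right) = -3$)
$S j{\left(-31 \right)} + V = \left(-97\right) \left(-3\right) + 3 i \sqrt{94} = 291 + 3 i \sqrt{94}$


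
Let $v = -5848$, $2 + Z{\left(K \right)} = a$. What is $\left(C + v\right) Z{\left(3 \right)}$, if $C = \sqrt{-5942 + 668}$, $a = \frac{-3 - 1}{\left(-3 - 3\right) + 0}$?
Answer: $\frac{23392}{3} - 4 i \sqrt{586} \approx 7797.3 - 96.83 i$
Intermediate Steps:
$a = \frac{2}{3}$ ($a = - \frac{4}{-6 + 0} = - \frac{4}{-6} = \left(-4\right) \left(- \frac{1}{6}\right) = \frac{2}{3} \approx 0.66667$)
$Z{\left(K \right)} = - \frac{4}{3}$ ($Z{\left(K \right)} = -2 + \frac{2}{3} = - \frac{4}{3}$)
$C = 3 i \sqrt{586}$ ($C = \sqrt{-5274} = 3 i \sqrt{586} \approx 72.622 i$)
$\left(C + v\right) Z{\left(3 \right)} = \left(3 i \sqrt{586} - 5848\right) \left(- \frac{4}{3}\right) = \left(-5848 + 3 i \sqrt{586}\right) \left(- \frac{4}{3}\right) = \frac{23392}{3} - 4 i \sqrt{586}$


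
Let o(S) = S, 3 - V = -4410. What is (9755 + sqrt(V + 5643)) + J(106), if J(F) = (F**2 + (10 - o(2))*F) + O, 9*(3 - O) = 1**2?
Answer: 196577/9 + 2*sqrt(2514) ≈ 21942.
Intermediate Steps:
V = 4413 (V = 3 - 1*(-4410) = 3 + 4410 = 4413)
O = 26/9 (O = 3 - 1/9*1**2 = 3 - 1/9*1 = 3 - 1/9 = 26/9 ≈ 2.8889)
J(F) = 26/9 + F**2 + 8*F (J(F) = (F**2 + (10 - 1*2)*F) + 26/9 = (F**2 + (10 - 2)*F) + 26/9 = (F**2 + 8*F) + 26/9 = 26/9 + F**2 + 8*F)
(9755 + sqrt(V + 5643)) + J(106) = (9755 + sqrt(4413 + 5643)) + (26/9 + 106**2 + 8*106) = (9755 + sqrt(10056)) + (26/9 + 11236 + 848) = (9755 + 2*sqrt(2514)) + 108782/9 = 196577/9 + 2*sqrt(2514)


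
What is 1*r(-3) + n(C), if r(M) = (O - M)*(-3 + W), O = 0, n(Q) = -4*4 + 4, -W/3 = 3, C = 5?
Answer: -48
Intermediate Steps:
W = -9 (W = -3*3 = -9)
n(Q) = -12 (n(Q) = -16 + 4 = -12)
r(M) = 12*M (r(M) = (0 - M)*(-3 - 9) = -M*(-12) = 12*M)
1*r(-3) + n(C) = 1*(12*(-3)) - 12 = 1*(-36) - 12 = -36 - 12 = -48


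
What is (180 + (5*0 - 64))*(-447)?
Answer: -51852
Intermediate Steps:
(180 + (5*0 - 64))*(-447) = (180 + (0 - 64))*(-447) = (180 - 64)*(-447) = 116*(-447) = -51852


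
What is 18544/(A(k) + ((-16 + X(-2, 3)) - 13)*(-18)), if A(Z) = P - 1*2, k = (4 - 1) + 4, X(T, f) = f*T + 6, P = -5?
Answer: 18544/515 ≈ 36.008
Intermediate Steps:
X(T, f) = 6 + T*f (X(T, f) = T*f + 6 = 6 + T*f)
k = 7 (k = 3 + 4 = 7)
A(Z) = -7 (A(Z) = -5 - 1*2 = -5 - 2 = -7)
18544/(A(k) + ((-16 + X(-2, 3)) - 13)*(-18)) = 18544/(-7 + ((-16 + (6 - 2*3)) - 13)*(-18)) = 18544/(-7 + ((-16 + (6 - 6)) - 13)*(-18)) = 18544/(-7 + ((-16 + 0) - 13)*(-18)) = 18544/(-7 + (-16 - 13)*(-18)) = 18544/(-7 - 29*(-18)) = 18544/(-7 + 522) = 18544/515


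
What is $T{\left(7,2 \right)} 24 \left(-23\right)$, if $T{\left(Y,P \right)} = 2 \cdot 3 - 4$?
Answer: $-1104$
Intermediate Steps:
$T{\left(Y,P \right)} = 2$ ($T{\left(Y,P \right)} = 6 - 4 = 2$)
$T{\left(7,2 \right)} 24 \left(-23\right) = 2 \cdot 24 \left(-23\right) = 48 \left(-23\right) = -1104$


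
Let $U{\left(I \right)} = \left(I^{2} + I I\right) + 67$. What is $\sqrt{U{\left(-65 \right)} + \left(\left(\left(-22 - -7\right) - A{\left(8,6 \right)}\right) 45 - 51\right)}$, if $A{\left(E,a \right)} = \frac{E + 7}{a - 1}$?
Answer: $2 \sqrt{1914} \approx 87.499$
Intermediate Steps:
$A{\left(E,a \right)} = \frac{7 + E}{-1 + a}$
$U{\left(I \right)} = 67 + 2 I^{2}$ ($U{\left(I \right)} = \left(I^{2} + I^{2}\right) + 67 = 2 I^{2} + 67 = 67 + 2 I^{2}$)
$\sqrt{U{\left(-65 \right)} + \left(\left(\left(-22 - -7\right) - A{\left(8,6 \right)}\right) 45 - 51\right)} = \sqrt{\left(67 + 2 \left(-65\right)^{2}\right) + \left(\left(\left(-22 - -7\right) - \frac{7 + 8}{-1 + 6}\right) 45 - 51\right)} = \sqrt{\left(67 + 2 \cdot 4225\right) + \left(\left(\left(-22 + 7\right) - \frac{1}{5} \cdot 15\right) 45 - 51\right)} = \sqrt{\left(67 + 8450\right) + \left(\left(-15 - \frac{1}{5} \cdot 15\right) 45 - 51\right)} = \sqrt{8517 + \left(\left(-15 - 3\right) 45 - 51\right)} = \sqrt{8517 - 861} = \sqrt{7656} = 2 \sqrt{1914}$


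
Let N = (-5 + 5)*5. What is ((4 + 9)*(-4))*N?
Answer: 0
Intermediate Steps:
N = 0 (N = 0*5 = 0)
((4 + 9)*(-4))*N = ((4 + 9)*(-4))*0 = (13*(-4))*0 = -52*0 = 0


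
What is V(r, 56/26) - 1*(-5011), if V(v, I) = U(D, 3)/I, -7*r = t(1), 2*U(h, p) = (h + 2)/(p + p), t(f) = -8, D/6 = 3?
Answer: 420989/84 ≈ 5011.8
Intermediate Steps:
D = 18 (D = 6*3 = 18)
U(h, p) = (2 + h)/(4*p) (U(h, p) = ((h + 2)/(p + p))/2 = ((2 + h)/((2*p)))/2 = ((2 + h)*(1/(2*p)))/2 = ((2 + h)/(2*p))/2 = (2 + h)/(4*p))
r = 8/7 (r = -⅐*(-8) = 8/7 ≈ 1.1429)
V(v, I) = 5/(3*I) (V(v, I) = ((¼)*(2 + 18)/3)/I = ((¼)*(⅓)*20)/I = 5/(3*I))
V(r, 56/26) - 1*(-5011) = 5/(3*((56/26))) - 1*(-5011) = 5/(3*((56*(1/26)))) + 5011 = 5/(3*(28/13)) + 5011 = (5/3)*(13/28) + 5011 = 65/84 + 5011 = 420989/84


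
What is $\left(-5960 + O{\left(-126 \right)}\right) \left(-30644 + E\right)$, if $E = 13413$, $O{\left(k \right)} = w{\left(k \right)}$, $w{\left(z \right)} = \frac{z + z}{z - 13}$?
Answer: $\frac{14270507428}{139} \approx 1.0267 \cdot 10^{8}$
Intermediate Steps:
$w{\left(z \right)} = \frac{2 z}{-13 + z}$
$O{\left(k \right)} = \frac{2 k}{-13 + k}$
$\left(-5960 + O{\left(-126 \right)}\right) \left(-30644 + E\right) = \left(-5960 + 2 \left(-126\right) \frac{1}{-13 - 126}\right) \left(-30644 + 13413\right) = \left(-5960 + 2 \left(-126\right) \frac{1}{-139}\right) \left(-17231\right) = \left(-5960 + 2 \left(-126\right) \left(- \frac{1}{139}\right)\right) \left(-17231\right) = \left(-5960 + \frac{252}{139}\right) \left(-17231\right) = \left(- \frac{828188}{139}\right) \left(-17231\right) = \frac{14270507428}{139}$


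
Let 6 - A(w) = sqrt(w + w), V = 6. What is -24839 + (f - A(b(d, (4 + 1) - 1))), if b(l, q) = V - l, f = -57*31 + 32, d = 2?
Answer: -26580 + 2*sqrt(2) ≈ -26577.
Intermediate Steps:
f = -1735 (f = -1767 + 32 = -1735)
b(l, q) = 6 - l
A(w) = 6 - sqrt(2)*sqrt(w) (A(w) = 6 - sqrt(w + w) = 6 - sqrt(2*w) = 6 - sqrt(2)*sqrt(w))
-24839 + (f - A(b(d, (4 + 1) - 1))) = -24839 + (-1735 - (6 - sqrt(2)*sqrt(6 - 1*2))) = -24839 + (-1735 - (6 - sqrt(2)*sqrt(6 - 2))) = -24839 + (-1735 - (6 - sqrt(2)*sqrt(4))) = -24839 + (-1735 - (6 - 1*sqrt(2)*2)) = -24839 + (-1735 - (6 - 2*sqrt(2))) = -24839 + (-1735 + (-6 + 2*sqrt(2))) = -24839 + (-1741 + 2*sqrt(2)) = -26580 + 2*sqrt(2)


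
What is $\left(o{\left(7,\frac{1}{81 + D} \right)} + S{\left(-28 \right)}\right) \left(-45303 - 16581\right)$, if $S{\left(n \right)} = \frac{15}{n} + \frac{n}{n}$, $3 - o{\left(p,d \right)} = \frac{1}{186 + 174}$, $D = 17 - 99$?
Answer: $- \frac{14994837}{70} \approx -2.1421 \cdot 10^{5}$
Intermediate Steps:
$D = -82$ ($D = 17 - 99 = -82$)
$o{\left(p,d \right)} = \frac{1079}{360}$ ($o{\left(p,d \right)} = 3 - \frac{1}{186 + 174} = 3 - \frac{1}{360} = \frac{1079}{360}$)
$S{\left(n \right)} = 1 + \frac{15}{n}$ ($S{\left(n \right)} = \frac{15}{n} + 1 = 1 + \frac{15}{n}$)
$\left(o{\left(7,\frac{1}{81 + D} \right)} + S{\left(-28 \right)}\right) \left(-45303 - 16581\right) = \left(\frac{1079}{360} + \frac{15 - 28}{-28}\right) \left(-45303 - 16581\right) = \left(\frac{1079}{360} - - \frac{13}{28}\right) \left(-61884\right) = \left(\frac{1079}{360} + \frac{13}{28}\right) \left(-61884\right) = \frac{8723}{2520} \left(-61884\right) = - \frac{14994837}{70}$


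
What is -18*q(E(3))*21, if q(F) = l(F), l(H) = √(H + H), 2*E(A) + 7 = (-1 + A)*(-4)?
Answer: -378*I*√15 ≈ -1464.0*I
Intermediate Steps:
E(A) = -3/2 - 2*A (E(A) = -7/2 + ((-1 + A)*(-4))/2 = -7/2 + (4 - 4*A)/2 = -7/2 + (2 - 2*A) = -3/2 - 2*A)
l(H) = √2*√H (l(H) = √(2*H) = √2*√H)
q(F) = √2*√F
-18*q(E(3))*21 = -18*√2*√(-3/2 - 2*3)*21 = -18*√2*√(-3/2 - 6)*21 = -18*√2*√(-15/2)*21 = -18*√2*I*√30/2*21 = -18*I*√15*21 = -378*I*√15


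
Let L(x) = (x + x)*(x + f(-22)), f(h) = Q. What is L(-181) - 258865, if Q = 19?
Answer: -200221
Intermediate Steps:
f(h) = 19
L(x) = 2*x*(19 + x) (L(x) = (x + x)*(x + 19) = (2*x)*(19 + x) = 2*x*(19 + x))
L(-181) - 258865 = 2*(-181)*(19 - 181) - 258865 = 2*(-181)*(-162) - 258865 = 58644 - 258865 = -200221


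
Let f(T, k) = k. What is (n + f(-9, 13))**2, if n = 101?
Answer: 12996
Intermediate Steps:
(n + f(-9, 13))**2 = (101 + 13)**2 = 114**2 = 12996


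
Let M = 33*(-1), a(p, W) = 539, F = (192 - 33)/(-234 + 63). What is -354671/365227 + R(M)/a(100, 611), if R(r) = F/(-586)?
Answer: -6385363122907/6575429304906 ≈ -0.97109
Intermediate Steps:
F = -53/57 (F = 159/(-171) = 159*(-1/171) = -53/57 ≈ -0.92982)
M = -33
R(r) = 53/33402 (R(r) = -53/57/(-586) = -53/57*(-1/586) = 53/33402)
-354671/365227 + R(M)/a(100, 611) = -354671/365227 + (53/33402)/539 = -354671*1/365227 + (53/33402)*(1/539) = -354671/365227 + 53/18003678 = -6385363122907/6575429304906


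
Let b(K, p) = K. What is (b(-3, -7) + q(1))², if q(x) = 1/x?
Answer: 4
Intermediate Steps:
(b(-3, -7) + q(1))² = (-3 + 1/1)² = (-3 + 1)² = (-2)² = 4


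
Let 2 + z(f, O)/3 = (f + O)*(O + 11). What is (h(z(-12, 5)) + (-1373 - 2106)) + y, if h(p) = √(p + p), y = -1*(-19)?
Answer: -3460 + 6*I*√19 ≈ -3460.0 + 26.153*I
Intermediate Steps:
z(f, O) = -6 + 3*(11 + O)*(O + f) (z(f, O) = -6 + 3*((f + O)*(O + 11)) = -6 + 3*((O + f)*(11 + O)) = -6 + 3*((11 + O)*(O + f)) = -6 + 3*(11 + O)*(O + f))
y = 19
h(p) = √2*√p (h(p) = √(2*p) = √2*√p)
(h(z(-12, 5)) + (-1373 - 2106)) + y = (√2*√(-6 + 3*5² + 33*5 + 33*(-12) + 3*5*(-12)) + (-1373 - 2106)) + 19 = (√2*√(-6 + 3*25 + 165 - 396 - 180) - 3479) + 19 = (√2*√(-6 + 75 + 165 - 396 - 180) - 3479) + 19 = (√2*√(-342) - 3479) + 19 = (√2*(3*I*√38) - 3479) + 19 = (6*I*√19 - 3479) + 19 = (-3479 + 6*I*√19) + 19 = -3460 + 6*I*√19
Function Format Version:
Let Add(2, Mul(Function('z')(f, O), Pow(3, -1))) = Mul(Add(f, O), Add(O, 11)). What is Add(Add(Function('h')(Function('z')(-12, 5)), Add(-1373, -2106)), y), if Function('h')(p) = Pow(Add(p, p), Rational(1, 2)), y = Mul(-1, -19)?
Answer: Add(-3460, Mul(6, I, Pow(19, Rational(1, 2)))) ≈ Add(-3460.0, Mul(26.153, I))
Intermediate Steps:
Function('z')(f, O) = Add(-6, Mul(3, Add(11, O), Add(O, f))) (Function('z')(f, O) = Add(-6, Mul(3, Mul(Add(f, O), Add(O, 11)))) = Add(-6, Mul(3, Mul(Add(O, f), Add(11, O)))) = Add(-6, Mul(3, Mul(Add(11, O), Add(O, f)))) = Add(-6, Mul(3, Add(11, O), Add(O, f))))
y = 19
Function('h')(p) = Mul(Pow(2, Rational(1, 2)), Pow(p, Rational(1, 2))) (Function('h')(p) = Pow(Mul(2, p), Rational(1, 2)) = Mul(Pow(2, Rational(1, 2)), Pow(p, Rational(1, 2))))
Add(Add(Function('h')(Function('z')(-12, 5)), Add(-1373, -2106)), y) = Add(Add(Mul(Pow(2, Rational(1, 2)), Pow(Add(-6, Mul(3, Pow(5, 2)), Mul(33, 5), Mul(33, -12), Mul(3, 5, -12)), Rational(1, 2))), Add(-1373, -2106)), 19) = Add(Add(Mul(Pow(2, Rational(1, 2)), Pow(Add(-6, Mul(3, 25), 165, -396, -180), Rational(1, 2))), -3479), 19) = Add(Add(Mul(Pow(2, Rational(1, 2)), Pow(Add(-6, 75, 165, -396, -180), Rational(1, 2))), -3479), 19) = Add(Add(Mul(Pow(2, Rational(1, 2)), Pow(-342, Rational(1, 2))), -3479), 19) = Add(Add(Mul(Pow(2, Rational(1, 2)), Mul(3, I, Pow(38, Rational(1, 2)))), -3479), 19) = Add(Add(Mul(6, I, Pow(19, Rational(1, 2))), -3479), 19) = Add(Add(-3479, Mul(6, I, Pow(19, Rational(1, 2)))), 19) = Add(-3460, Mul(6, I, Pow(19, Rational(1, 2))))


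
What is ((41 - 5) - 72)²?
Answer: 1296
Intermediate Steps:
((41 - 5) - 72)² = (36 - 72)² = (-36)² = 1296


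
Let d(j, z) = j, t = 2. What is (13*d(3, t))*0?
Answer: 0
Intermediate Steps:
(13*d(3, t))*0 = (13*3)*0 = 39*0 = 0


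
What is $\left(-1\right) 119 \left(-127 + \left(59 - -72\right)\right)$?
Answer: $-476$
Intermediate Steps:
$\left(-1\right) 119 \left(-127 + \left(59 - -72\right)\right) = - 119 \left(-127 + \left(59 + 72\right)\right) = - 119 \left(-127 + 131\right) = \left(-119\right) 4 = -476$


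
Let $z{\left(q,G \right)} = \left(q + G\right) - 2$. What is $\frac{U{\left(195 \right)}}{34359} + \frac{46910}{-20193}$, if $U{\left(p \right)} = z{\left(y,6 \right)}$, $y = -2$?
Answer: $- \frac{179082256}{77090143} \approx -2.323$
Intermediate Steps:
$z{\left(q,G \right)} = -2 + G + q$ ($z{\left(q,G \right)} = \left(G + q\right) - 2 = -2 + G + q$)
$U{\left(p \right)} = 2$ ($U{\left(p \right)} = -2 + 6 - 2 = 2$)
$\frac{U{\left(195 \right)}}{34359} + \frac{46910}{-20193} = \frac{2}{34359} + \frac{46910}{-20193} = 2 \cdot \frac{1}{34359} + 46910 \left(- \frac{1}{20193}\right) = \frac{2}{34359} - \frac{46910}{20193} = - \frac{179082256}{77090143}$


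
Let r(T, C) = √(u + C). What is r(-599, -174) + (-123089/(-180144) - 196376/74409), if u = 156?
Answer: -8739009581/4468111632 + 3*I*√2 ≈ -1.9559 + 4.2426*I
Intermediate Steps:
r(T, C) = √(156 + C)
r(-599, -174) + (-123089/(-180144) - 196376/74409) = √(156 - 174) + (-123089/(-180144) - 196376/74409) = √(-18) + (-123089*(-1/180144) - 196376*1/74409) = 3*I*√2 + (123089/180144 - 196376/74409) = 3*I*√2 - 8739009581/4468111632 = -8739009581/4468111632 + 3*I*√2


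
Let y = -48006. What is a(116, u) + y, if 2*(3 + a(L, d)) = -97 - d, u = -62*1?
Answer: -96053/2 ≈ -48027.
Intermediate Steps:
u = -62
a(L, d) = -103/2 - d/2 (a(L, d) = -3 + (-97 - d)/2 = -3 + (-97/2 - d/2) = -103/2 - d/2)
a(116, u) + y = (-103/2 - ½*(-62)) - 48006 = (-103/2 + 31) - 48006 = -41/2 - 48006 = -96053/2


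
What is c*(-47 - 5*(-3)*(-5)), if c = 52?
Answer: -6344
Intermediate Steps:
c*(-47 - 5*(-3)*(-5)) = 52*(-47 - 5*(-3)*(-5)) = 52*(-47 + 15*(-5)) = 52*(-47 - 75) = 52*(-122) = -6344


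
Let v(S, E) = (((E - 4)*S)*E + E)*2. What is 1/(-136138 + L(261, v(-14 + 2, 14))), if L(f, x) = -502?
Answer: -1/136640 ≈ -7.3185e-6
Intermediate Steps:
v(S, E) = 2*E + 2*E*S*(-4 + E) (v(S, E) = (((-4 + E)*S)*E + E)*2 = ((S*(-4 + E))*E + E)*2 = (E*S*(-4 + E) + E)*2 = (E + E*S*(-4 + E))*2 = 2*E + 2*E*S*(-4 + E))
1/(-136138 + L(261, v(-14 + 2, 14))) = 1/(-136138 - 502) = 1/(-136640) = -1/136640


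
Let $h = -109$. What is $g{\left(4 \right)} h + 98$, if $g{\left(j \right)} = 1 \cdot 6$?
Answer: $-556$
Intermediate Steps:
$g{\left(j \right)} = 6$
$g{\left(4 \right)} h + 98 = 6 \left(-109\right) + 98 = -654 + 98 = -556$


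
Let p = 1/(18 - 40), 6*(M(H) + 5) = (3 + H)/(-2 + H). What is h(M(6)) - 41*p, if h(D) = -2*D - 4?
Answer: 313/44 ≈ 7.1136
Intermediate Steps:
M(H) = -5 + (3 + H)/(6*(-2 + H)) (M(H) = -5 + ((3 + H)/(-2 + H))/6 = -5 + (3 + H)/(6*(-2 + H)))
h(D) = -4 - 2*D
p = -1/22 (p = 1/(-22) = -1/22 ≈ -0.045455)
h(M(6)) - 41*p = (-4 - (63 - 29*6)/(3*(-2 + 6))) - 41*(-1/22) = (-4 - (63 - 174)/(3*4)) + 41/22 = (-4 - (-111)/(3*4)) + 41/22 = (-4 - 2*(-37/8)) + 41/22 = (-4 + 37/4) + 41/22 = 21/4 + 41/22 = 313/44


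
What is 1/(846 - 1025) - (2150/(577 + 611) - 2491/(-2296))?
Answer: -354014845/122062248 ≈ -2.9003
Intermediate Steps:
1/(846 - 1025) - (2150/(577 + 611) - 2491/(-2296)) = 1/(-179) - (2150/1188 - 2491*(-1/2296)) = -1/179 - (2150*(1/1188) + 2491/2296) = -1/179 - (1075/594 + 2491/2296) = -1/179 - 1*1973927/681912 = -1/179 - 1973927/681912 = -354014845/122062248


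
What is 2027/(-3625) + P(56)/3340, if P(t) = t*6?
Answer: -277609/605375 ≈ -0.45857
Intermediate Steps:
P(t) = 6*t
2027/(-3625) + P(56)/3340 = 2027/(-3625) + (6*56)/3340 = 2027*(-1/3625) + 336*(1/3340) = -2027/3625 + 84/835 = -277609/605375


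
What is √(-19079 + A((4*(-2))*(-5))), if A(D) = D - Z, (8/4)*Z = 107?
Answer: I*√76370/2 ≈ 138.18*I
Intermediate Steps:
Z = 107/2 (Z = (½)*107 = 107/2 ≈ 53.500)
A(D) = -107/2 + D (A(D) = D - 1*107/2 = D - 107/2 = -107/2 + D)
√(-19079 + A((4*(-2))*(-5))) = √(-19079 + (-107/2 + (4*(-2))*(-5))) = √(-19079 + (-107/2 - 8*(-5))) = √(-19079 + (-107/2 + 40)) = √(-19079 - 27/2) = √(-38185/2) = I*√76370/2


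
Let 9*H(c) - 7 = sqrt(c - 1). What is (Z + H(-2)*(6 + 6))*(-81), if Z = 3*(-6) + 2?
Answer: 540 - 108*I*sqrt(3) ≈ 540.0 - 187.06*I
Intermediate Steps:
H(c) = 7/9 + sqrt(-1 + c)/9 (H(c) = 7/9 + sqrt(c - 1)/9 = 7/9 + sqrt(-1 + c)/9)
Z = -16 (Z = -18 + 2 = -16)
(Z + H(-2)*(6 + 6))*(-81) = (-16 + (7/9 + sqrt(-1 - 2)/9)*(6 + 6))*(-81) = (-16 + (7/9 + sqrt(-3)/9)*12)*(-81) = (-16 + (7/9 + (I*sqrt(3))/9)*12)*(-81) = (-16 + (7/9 + I*sqrt(3)/9)*12)*(-81) = (-16 + (28/3 + 4*I*sqrt(3)/3))*(-81) = (-20/3 + 4*I*sqrt(3)/3)*(-81) = 540 - 108*I*sqrt(3)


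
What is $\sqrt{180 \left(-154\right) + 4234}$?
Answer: $i \sqrt{23486} \approx 153.25 i$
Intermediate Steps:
$\sqrt{180 \left(-154\right) + 4234} = \sqrt{-27720 + 4234} = \sqrt{-23486} = i \sqrt{23486}$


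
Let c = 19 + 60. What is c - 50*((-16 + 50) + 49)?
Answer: -4071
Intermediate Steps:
c = 79
c - 50*((-16 + 50) + 49) = 79 - 50*((-16 + 50) + 49) = 79 - 50*(34 + 49) = 79 - 50*83 = 79 - 4150 = -4071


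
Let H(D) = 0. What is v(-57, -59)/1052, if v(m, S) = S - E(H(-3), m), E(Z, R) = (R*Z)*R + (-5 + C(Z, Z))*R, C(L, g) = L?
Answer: -86/263 ≈ -0.32700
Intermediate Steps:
E(Z, R) = R*(-5 + Z) + Z*R² (E(Z, R) = (R*Z)*R + (-5 + Z)*R = Z*R² + R*(-5 + Z) = R*(-5 + Z) + Z*R²)
v(m, S) = S + 5*m (v(m, S) = S - m*(-5 + 0 + m*0) = S - m*(-5 + 0 + 0) = S - m*(-5) = S - (-5)*m = S + 5*m)
v(-57, -59)/1052 = (-59 + 5*(-57))/1052 = (-59 - 285)*(1/1052) = -344*1/1052 = -86/263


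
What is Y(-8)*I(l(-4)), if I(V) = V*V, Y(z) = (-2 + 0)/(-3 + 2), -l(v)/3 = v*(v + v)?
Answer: 18432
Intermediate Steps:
l(v) = -6*v² (l(v) = -3*v*(v + v) = -3*v*2*v = -6*v²)
Y(z) = 2 (Y(z) = -2/(-1) = -2*(-1) = 2)
I(V) = V²
Y(-8)*I(l(-4)) = 2*(-6*(-4)²)² = 2*(-6*16)² = 2*(-96)² = 2*9216 = 18432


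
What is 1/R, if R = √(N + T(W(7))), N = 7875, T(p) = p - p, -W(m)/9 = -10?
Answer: √35/525 ≈ 0.011269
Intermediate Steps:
W(m) = 90 (W(m) = -9*(-10) = 90)
T(p) = 0
R = 15*√35 (R = √(7875 + 0) = √7875 = 15*√35 ≈ 88.741)
1/R = 1/(15*√35) = √35/525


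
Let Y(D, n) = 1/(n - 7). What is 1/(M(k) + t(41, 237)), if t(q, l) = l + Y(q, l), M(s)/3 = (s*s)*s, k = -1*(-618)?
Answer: 230/162860086591 ≈ 1.4123e-9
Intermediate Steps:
Y(D, n) = 1/(-7 + n)
k = 618
M(s) = 3*s³ (M(s) = 3*((s*s)*s) = 3*(s²*s) = 3*s³)
t(q, l) = l + 1/(-7 + l)
1/(M(k) + t(41, 237)) = 1/(3*618³ + (1 + 237*(-7 + 237))/(-7 + 237)) = 1/(3*236029032 + (1 + 237*230)/230) = 1/(708087096 + (1 + 54510)/230) = 1/(708087096 + (1/230)*54511) = 1/(708087096 + 54511/230) = 1/(162860086591/230) = 230/162860086591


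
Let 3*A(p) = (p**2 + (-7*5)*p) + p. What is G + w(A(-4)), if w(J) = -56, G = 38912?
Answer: 38856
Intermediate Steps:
A(p) = -34*p/3 + p**2/3 (A(p) = ((p**2 + (-7*5)*p) + p)/3 = ((p**2 - 35*p) + p)/3 = (p**2 - 34*p)/3 = -34*p/3 + p**2/3)
G + w(A(-4)) = 38912 - 56 = 38856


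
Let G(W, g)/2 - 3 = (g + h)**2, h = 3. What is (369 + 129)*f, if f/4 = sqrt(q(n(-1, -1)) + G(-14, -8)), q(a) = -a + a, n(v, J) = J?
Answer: 3984*sqrt(14) ≈ 14907.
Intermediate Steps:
G(W, g) = 6 + 2*(3 + g)**2 (G(W, g) = 6 + 2*(g + 3)**2 = 6 + 2*(3 + g)**2)
q(a) = 0
f = 8*sqrt(14) (f = 4*sqrt(0 + (6 + 2*(3 - 8)**2)) = 4*sqrt(0 + (6 + 2*(-5)**2)) = 4*sqrt(0 + (6 + 2*25)) = 4*sqrt(0 + (6 + 50)) = 4*sqrt(0 + 56) = 4*sqrt(56) = 4*(2*sqrt(14)) = 8*sqrt(14) ≈ 29.933)
(369 + 129)*f = (369 + 129)*(8*sqrt(14)) = 498*(8*sqrt(14)) = 3984*sqrt(14)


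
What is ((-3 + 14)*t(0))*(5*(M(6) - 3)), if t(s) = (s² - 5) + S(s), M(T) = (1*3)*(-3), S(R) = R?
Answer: 3300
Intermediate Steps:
M(T) = -9 (M(T) = 3*(-3) = -9)
t(s) = -5 + s + s² (t(s) = (s² - 5) + s = (-5 + s²) + s = -5 + s + s²)
((-3 + 14)*t(0))*(5*(M(6) - 3)) = ((-3 + 14)*(-5 + 0 + 0²))*(5*(-9 - 3)) = (11*(-5 + 0 + 0))*(5*(-12)) = (11*(-5))*(-60) = -55*(-60) = 3300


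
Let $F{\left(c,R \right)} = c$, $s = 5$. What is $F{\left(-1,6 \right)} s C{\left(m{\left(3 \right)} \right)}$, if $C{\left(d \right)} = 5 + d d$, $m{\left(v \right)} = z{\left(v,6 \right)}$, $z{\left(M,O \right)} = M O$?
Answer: $-1645$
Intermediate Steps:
$m{\left(v \right)} = 6 v$ ($m{\left(v \right)} = v 6 = 6 v$)
$C{\left(d \right)} = 5 + d^{2}$
$F{\left(-1,6 \right)} s C{\left(m{\left(3 \right)} \right)} = \left(-1\right) 5 \left(5 + \left(6 \cdot 3\right)^{2}\right) = - 5 \left(5 + 18^{2}\right) = - 5 \left(5 + 324\right) = \left(-5\right) 329 = -1645$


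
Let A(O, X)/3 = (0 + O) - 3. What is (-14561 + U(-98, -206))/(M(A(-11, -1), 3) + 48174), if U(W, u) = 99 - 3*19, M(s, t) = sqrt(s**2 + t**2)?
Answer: -233146102/773577501 + 14519*sqrt(197)/773577501 ≈ -0.30112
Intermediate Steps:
A(O, X) = -9 + 3*O (A(O, X) = 3*((0 + O) - 3) = 3*(O - 3) = 3*(-3 + O) = -9 + 3*O)
U(W, u) = 42 (U(W, u) = 99 - 1*57 = 99 - 57 = 42)
(-14561 + U(-98, -206))/(M(A(-11, -1), 3) + 48174) = (-14561 + 42)/(sqrt((-9 + 3*(-11))**2 + 3**2) + 48174) = -14519/(sqrt((-9 - 33)**2 + 9) + 48174) = -14519/(sqrt((-42)**2 + 9) + 48174) = -14519/(sqrt(1764 + 9) + 48174) = -14519/(sqrt(1773) + 48174) = -14519/(3*sqrt(197) + 48174) = -14519/(48174 + 3*sqrt(197))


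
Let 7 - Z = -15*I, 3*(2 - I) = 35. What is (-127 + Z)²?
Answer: 70225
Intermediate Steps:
I = -29/3 (I = 2 - ⅓*35 = 2 - 35/3 = -29/3 ≈ -9.6667)
Z = -138 (Z = 7 - (-15)*(-29)/3 = 7 - 1*145 = 7 - 145 = -138)
(-127 + Z)² = (-127 - 138)² = (-265)² = 70225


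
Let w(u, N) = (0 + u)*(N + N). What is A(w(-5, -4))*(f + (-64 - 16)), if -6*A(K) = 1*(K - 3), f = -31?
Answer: 1369/2 ≈ 684.50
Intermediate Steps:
w(u, N) = 2*N*u (w(u, N) = u*(2*N) = 2*N*u)
A(K) = ½ - K/6 (A(K) = -(K - 3)/6 = -(-3 + K)/6 = ½ - K/6)
A(w(-5, -4))*(f + (-64 - 16)) = (½ - (-4)*(-5)/3)*(-31 + (-64 - 16)) = (½ - ⅙*40)*(-31 - 80) = (½ - 20/3)*(-111) = -37/6*(-111) = 1369/2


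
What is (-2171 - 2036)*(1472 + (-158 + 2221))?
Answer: -14871745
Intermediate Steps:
(-2171 - 2036)*(1472 + (-158 + 2221)) = -4207*(1472 + 2063) = -4207*3535 = -14871745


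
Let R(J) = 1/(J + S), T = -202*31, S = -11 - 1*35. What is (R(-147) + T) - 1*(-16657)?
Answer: 2006234/193 ≈ 10395.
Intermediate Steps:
S = -46 (S = -11 - 35 = -46)
T = -6262
R(J) = 1/(-46 + J) (R(J) = 1/(J - 46) = 1/(-46 + J))
(R(-147) + T) - 1*(-16657) = (1/(-46 - 147) - 6262) - 1*(-16657) = (1/(-193) - 6262) + 16657 = (-1/193 - 6262) + 16657 = -1208567/193 + 16657 = 2006234/193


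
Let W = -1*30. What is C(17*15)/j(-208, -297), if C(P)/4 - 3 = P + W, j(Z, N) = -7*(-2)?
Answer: 456/7 ≈ 65.143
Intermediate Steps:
j(Z, N) = 14
W = -30
C(P) = -108 + 4*P (C(P) = 12 + 4*(P - 30) = 12 + 4*(-30 + P) = 12 + (-120 + 4*P) = -108 + 4*P)
C(17*15)/j(-208, -297) = (-108 + 4*(17*15))/14 = (-108 + 4*255)*(1/14) = (-108 + 1020)*(1/14) = 912*(1/14) = 456/7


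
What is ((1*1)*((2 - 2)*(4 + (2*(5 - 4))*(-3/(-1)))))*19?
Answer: 0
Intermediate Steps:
((1*1)*((2 - 2)*(4 + (2*(5 - 4))*(-3/(-1)))))*19 = (1*(0*(4 + (2*1)*(-3*(-1)))))*19 = (1*(0*(4 + 2*3)))*19 = (1*(0*(4 + 6)))*19 = (1*(0*10))*19 = (1*0)*19 = 0*19 = 0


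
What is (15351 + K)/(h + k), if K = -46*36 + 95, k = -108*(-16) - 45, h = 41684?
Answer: 13790/43367 ≈ 0.31798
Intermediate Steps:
k = 1683 (k = 1728 - 45 = 1683)
K = -1561 (K = -1656 + 95 = -1561)
(15351 + K)/(h + k) = (15351 - 1561)/(41684 + 1683) = 13790/43367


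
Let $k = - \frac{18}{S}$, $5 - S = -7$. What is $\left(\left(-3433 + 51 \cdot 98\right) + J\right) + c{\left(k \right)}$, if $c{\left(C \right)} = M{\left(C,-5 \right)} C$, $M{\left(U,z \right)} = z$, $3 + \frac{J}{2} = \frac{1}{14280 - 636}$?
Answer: $\frac{5343332}{3411} \approx 1566.5$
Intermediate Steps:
$S = 12$ ($S = 5 - -7 = 5 + 7 = 12$)
$J = - \frac{40931}{6822}$ ($J = -6 + \frac{2}{14280 - 636} = -6 + \frac{2}{13644} = -6 + 2 \cdot \frac{1}{13644} = -6 + \frac{1}{6822} = - \frac{40931}{6822} \approx -5.9999$)
$k = - \frac{3}{2}$ ($k = - \frac{18}{12} = \left(-18\right) \frac{1}{12} = - \frac{3}{2} \approx -1.5$)
$c{\left(C \right)} = - 5 C$
$\left(\left(-3433 + 51 \cdot 98\right) + J\right) + c{\left(k \right)} = \left(\left(-3433 + 51 \cdot 98\right) - \frac{40931}{6822}\right) - - \frac{15}{2} = \left(\left(-3433 + 4998\right) - \frac{40931}{6822}\right) + \frac{15}{2} = \left(1565 - \frac{40931}{6822}\right) + \frac{15}{2} = \frac{10635499}{6822} + \frac{15}{2} = \frac{5343332}{3411}$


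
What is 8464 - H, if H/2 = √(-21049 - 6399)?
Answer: 8464 - 4*I*√6862 ≈ 8464.0 - 331.35*I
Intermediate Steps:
H = 4*I*√6862 (H = 2*√(-21049 - 6399) = 2*√(-27448) = 2*(2*I*√6862) = 4*I*√6862 ≈ 331.35*I)
8464 - H = 8464 - 4*I*√6862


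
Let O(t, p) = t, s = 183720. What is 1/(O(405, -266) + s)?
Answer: 1/184125 ≈ 5.4311e-6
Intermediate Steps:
1/(O(405, -266) + s) = 1/(405 + 183720) = 1/184125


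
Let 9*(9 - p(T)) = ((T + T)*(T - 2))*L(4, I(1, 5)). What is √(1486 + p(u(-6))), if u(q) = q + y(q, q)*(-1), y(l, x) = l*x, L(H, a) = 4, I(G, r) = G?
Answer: I*√1329/3 ≈ 12.152*I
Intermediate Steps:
u(q) = q - q² (u(q) = q + (q*q)*(-1) = q + q²*(-1) = q - q²)
p(T) = 9 - 8*T*(-2 + T)/9 (p(T) = 9 - (T + T)*(T - 2)*4/9 = 9 - (2*T)*(-2 + T)*4/9 = 9 - 2*T*(-2 + T)*4/9 = 9 - 8*T*(-2 + T)/9)
√(1486 + p(u(-6))) = √(1486 + (9 - 8*36*(1 - 1*(-6))²/9 + 16*(-6*(1 - 1*(-6)))/9)) = √(1486 + (9 - 8*36*(1 + 6)²/9 + 16*(-6*(1 + 6))/9)) = √(1486 + (9 - 8*(-6*7)²/9 + 16*(-6*7)/9)) = √(1486 + (9 - 8/9*(-42)² + (16/9)*(-42))) = √(1486 + (9 - 8/9*1764 - 224/3)) = √(1486 + (9 - 1568 - 224/3)) = √(1486 - 4901/3) = √(-443/3) = I*√1329/3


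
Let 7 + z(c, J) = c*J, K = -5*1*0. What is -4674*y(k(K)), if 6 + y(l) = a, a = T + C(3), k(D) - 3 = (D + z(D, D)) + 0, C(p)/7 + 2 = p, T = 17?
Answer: -84132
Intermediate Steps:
K = 0 (K = -5*0 = 0)
z(c, J) = -7 + J*c (z(c, J) = -7 + c*J = -7 + J*c)
C(p) = -14 + 7*p
k(D) = -4 + D + D**2 (k(D) = 3 + ((D + (-7 + D*D)) + 0) = 3 + ((D + (-7 + D**2)) + 0) = 3 + ((-7 + D + D**2) + 0) = 3 + (-7 + D + D**2) = -4 + D + D**2)
a = 24 (a = 17 + (-14 + 7*3) = 17 + (-14 + 21) = 17 + 7 = 24)
y(l) = 18 (y(l) = -6 + 24 = 18)
-4674*y(k(K)) = -4674*18 = -84132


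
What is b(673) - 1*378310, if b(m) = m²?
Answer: 74619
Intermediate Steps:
b(673) - 1*378310 = 673² - 1*378310 = 452929 - 378310 = 74619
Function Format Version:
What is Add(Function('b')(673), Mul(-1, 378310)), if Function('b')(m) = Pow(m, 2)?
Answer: 74619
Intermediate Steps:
Add(Function('b')(673), Mul(-1, 378310)) = Add(Pow(673, 2), Mul(-1, 378310)) = Add(452929, -378310) = 74619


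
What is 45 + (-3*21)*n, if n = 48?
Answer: -2979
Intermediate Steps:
45 + (-3*21)*n = 45 - 3*21*48 = 45 - 63*48 = 45 - 3024 = -2979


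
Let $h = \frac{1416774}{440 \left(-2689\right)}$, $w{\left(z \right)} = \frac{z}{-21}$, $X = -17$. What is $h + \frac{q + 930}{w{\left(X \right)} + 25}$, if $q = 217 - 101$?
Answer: $\frac{6305350263}{160318180} \approx 39.33$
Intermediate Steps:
$w{\left(z \right)} = - \frac{z}{21}$ ($w{\left(z \right)} = z \left(- \frac{1}{21}\right) = - \frac{z}{21}$)
$q = 116$ ($q = 217 - 101 = 116$)
$h = - \frac{708387}{591580}$ ($h = \frac{1416774}{-1183160} = 1416774 \left(- \frac{1}{1183160}\right) = - \frac{708387}{591580} \approx -1.1974$)
$h + \frac{q + 930}{w{\left(X \right)} + 25} = - \frac{708387}{591580} + \frac{116 + 930}{\left(- \frac{1}{21}\right) \left(-17\right) + 25} = - \frac{708387}{591580} + \frac{1}{\frac{17}{21} + 25} \cdot 1046 = - \frac{708387}{591580} + \frac{1}{\frac{542}{21}} \cdot 1046 = - \frac{708387}{591580} + \frac{21}{542} \cdot 1046 = - \frac{708387}{591580} + \frac{10983}{271} = \frac{6305350263}{160318180}$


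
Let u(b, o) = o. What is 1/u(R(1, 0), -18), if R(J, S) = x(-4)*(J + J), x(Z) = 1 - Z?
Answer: -1/18 ≈ -0.055556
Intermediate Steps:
R(J, S) = 10*J (R(J, S) = (1 - 1*(-4))*(J + J) = (1 + 4)*(2*J) = 5*(2*J) = 10*J)
1/u(R(1, 0), -18) = 1/(-18) = -1/18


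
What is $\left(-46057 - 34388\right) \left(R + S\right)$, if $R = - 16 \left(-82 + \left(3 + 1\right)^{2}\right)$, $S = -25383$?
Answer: $1956985515$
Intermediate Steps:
$R = 1056$ ($R = - 16 \left(-82 + 4^{2}\right) = - 16 \left(-82 + 16\right) = \left(-16\right) \left(-66\right) = 1056$)
$\left(-46057 - 34388\right) \left(R + S\right) = \left(-46057 - 34388\right) \left(1056 - 25383\right) = \left(-80445\right) \left(-24327\right) = 1956985515$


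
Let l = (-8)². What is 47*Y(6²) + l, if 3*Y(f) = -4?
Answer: 4/3 ≈ 1.3333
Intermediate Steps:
l = 64
Y(f) = -4/3 (Y(f) = (⅓)*(-4) = -4/3)
47*Y(6²) + l = 47*(-4/3) + 64 = -188/3 + 64 = 4/3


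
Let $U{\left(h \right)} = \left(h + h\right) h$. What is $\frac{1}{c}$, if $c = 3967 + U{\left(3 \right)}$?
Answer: $\frac{1}{3985} \approx 0.00025094$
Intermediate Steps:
$U{\left(h \right)} = 2 h^{2}$ ($U{\left(h \right)} = 2 h h = 2 h^{2}$)
$c = 3985$ ($c = 3967 + 2 \cdot 3^{2} = 3967 + 2 \cdot 9 = 3967 + 18 = 3985$)
$\frac{1}{c} = \frac{1}{3985}$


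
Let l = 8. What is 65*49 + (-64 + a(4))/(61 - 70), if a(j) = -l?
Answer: 3193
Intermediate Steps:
a(j) = -8 (a(j) = -1*8 = -8)
65*49 + (-64 + a(4))/(61 - 70) = 65*49 + (-64 - 8)/(61 - 70) = 3185 - 72/(-9) = 3185 - 72*(-1/9) = 3185 + 8 = 3193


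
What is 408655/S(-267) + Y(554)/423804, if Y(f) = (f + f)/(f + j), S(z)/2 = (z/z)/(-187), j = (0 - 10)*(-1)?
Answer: -2283245402993993/59756364 ≈ -3.8209e+7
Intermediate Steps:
j = 10 (j = -10*(-1) = 10)
S(z) = -2/187 (S(z) = 2*((z/z)/(-187)) = 2*(1*(-1/187)) = 2*(-1/187) = -2/187)
Y(f) = 2*f/(10 + f) (Y(f) = (f + f)/(f + 10) = (2*f)/(10 + f) = 2*f/(10 + f))
408655/S(-267) + Y(554)/423804 = 408655/(-2/187) + (2*554/(10 + 554))/423804 = 408655*(-187/2) + (2*554/564)*(1/423804) = -76418485/2 + (2*554*(1/564))*(1/423804) = -76418485/2 + (277/141)*(1/423804) = -76418485/2 + 277/59756364 = -2283245402993993/59756364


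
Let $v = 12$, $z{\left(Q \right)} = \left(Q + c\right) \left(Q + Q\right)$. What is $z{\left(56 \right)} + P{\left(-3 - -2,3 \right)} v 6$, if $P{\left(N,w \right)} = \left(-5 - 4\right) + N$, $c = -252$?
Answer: $-22672$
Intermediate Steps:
$z{\left(Q \right)} = 2 Q \left(-252 + Q\right)$ ($z{\left(Q \right)} = \left(Q - 252\right) \left(Q + Q\right) = \left(-252 + Q\right) 2 Q = 2 Q \left(-252 + Q\right)$)
$P{\left(N,w \right)} = -9 + N$
$z{\left(56 \right)} + P{\left(-3 - -2,3 \right)} v 6 = 2 \cdot 56 \left(-252 + 56\right) + \left(-9 - 1\right) 12 \cdot 6 = 2 \cdot 56 \left(-196\right) + \left(-9 + \left(-3 + 2\right)\right) 12 \cdot 6 = -21952 + \left(-9 - 1\right) 12 \cdot 6 = -21952 + \left(-10\right) 12 \cdot 6 = -21952 - 720 = -22672$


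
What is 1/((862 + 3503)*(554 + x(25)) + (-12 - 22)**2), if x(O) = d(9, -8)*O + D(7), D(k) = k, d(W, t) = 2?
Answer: 1/2668171 ≈ 3.7479e-7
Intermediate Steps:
x(O) = 7 + 2*O (x(O) = 2*O + 7 = 7 + 2*O)
1/((862 + 3503)*(554 + x(25)) + (-12 - 22)**2) = 1/((862 + 3503)*(554 + (7 + 2*25)) + (-12 - 22)**2) = 1/(4365*(554 + (7 + 50)) + (-34)**2) = 1/(4365*(554 + 57) + 1156) = 1/(4365*611 + 1156) = 1/(2667015 + 1156) = 1/2668171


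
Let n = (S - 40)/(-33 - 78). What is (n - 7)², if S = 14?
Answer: 564001/12321 ≈ 45.776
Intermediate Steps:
n = 26/111 (n = (14 - 40)/(-33 - 78) = -26/(-111) = -26*(-1/111) = 26/111 ≈ 0.23423)
(n - 7)² = (26/111 - 7)² = (-751/111)² = 564001/12321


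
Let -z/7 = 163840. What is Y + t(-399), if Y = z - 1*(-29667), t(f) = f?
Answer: -1117612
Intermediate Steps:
z = -1146880 (z = -7*163840 = -1146880)
Y = -1117213 (Y = -1146880 - 1*(-29667) = -1146880 + 29667 = -1117213)
Y + t(-399) = -1117213 - 399 = -1117612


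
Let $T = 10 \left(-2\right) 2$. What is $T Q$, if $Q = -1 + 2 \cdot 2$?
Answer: $-120$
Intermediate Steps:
$Q = 3$ ($Q = -1 + 4 = 3$)
$T = -40$ ($T = \left(-20\right) 2 = -40$)
$T Q = \left(-40\right) 3 = -120$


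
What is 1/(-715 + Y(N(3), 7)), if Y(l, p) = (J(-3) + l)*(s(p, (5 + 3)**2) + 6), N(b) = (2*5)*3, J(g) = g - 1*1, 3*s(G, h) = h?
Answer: -3/13 ≈ -0.23077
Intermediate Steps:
s(G, h) = h/3
J(g) = -1 + g (J(g) = g - 1 = -1 + g)
N(b) = 30 (N(b) = 10*3 = 30)
Y(l, p) = -328/3 + 82*l/3 (Y(l, p) = ((-1 - 3) + l)*((5 + 3)**2/3 + 6) = (-4 + l)*((1/3)*8**2 + 6) = (-4 + l)*((1/3)*64 + 6) = (-4 + l)*(64/3 + 6) = (-4 + l)*(82/3) = -328/3 + 82*l/3)
1/(-715 + Y(N(3), 7)) = 1/(-715 + (-328/3 + (82/3)*30)) = 1/(-715 + (-328/3 + 820)) = 1/(-715 + 2132/3) = 1/(-13/3) = -3/13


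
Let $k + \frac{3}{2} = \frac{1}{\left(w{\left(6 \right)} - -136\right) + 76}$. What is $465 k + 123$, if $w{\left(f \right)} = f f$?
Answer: $- \frac{4581}{8} \approx -572.63$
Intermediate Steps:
$w{\left(f \right)} = f^{2}$
$k = - \frac{371}{248}$ ($k = - \frac{3}{2} + \frac{1}{\left(6^{2} - -136\right) + 76} = - \frac{3}{2} + \frac{1}{\left(36 + 136\right) + 76} = - \frac{3}{2} + \frac{1}{172 + 76} = - \frac{3}{2} + \frac{1}{248} = - \frac{371}{248} \approx -1.496$)
$465 k + 123 = 465 \left(- \frac{371}{248}\right) + 123 = - \frac{5565}{8} + 123 = - \frac{4581}{8}$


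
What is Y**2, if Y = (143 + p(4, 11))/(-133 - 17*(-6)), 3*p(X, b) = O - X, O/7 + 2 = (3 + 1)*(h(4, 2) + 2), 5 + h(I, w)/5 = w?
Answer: 2209/8649 ≈ 0.25541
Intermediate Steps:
h(I, w) = -25 + 5*w
O = -378 (O = -14 + 7*((3 + 1)*((-25 + 5*2) + 2)) = -14 + 7*(4*((-25 + 10) + 2)) = -14 + 7*(4*(-15 + 2)) = -14 + 7*(4*(-13)) = -14 + 7*(-52) = -14 - 364 = -378)
p(X, b) = -126 - X/3 (p(X, b) = (-378 - X)/3 = -126 - X/3)
Y = -47/93 (Y = (143 + (-126 - 1/3*4))/(-133 - 17*(-6)) = (143 + (-126 - 4/3))/(-133 + 102) = (143 - 382/3)/(-31) = (47/3)*(-1/31) = -47/93 ≈ -0.50538)
Y**2 = (-47/93)**2 = 2209/8649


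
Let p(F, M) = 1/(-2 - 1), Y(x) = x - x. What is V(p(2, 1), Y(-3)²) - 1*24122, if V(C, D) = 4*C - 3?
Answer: -72379/3 ≈ -24126.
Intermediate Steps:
Y(x) = 0
p(F, M) = -⅓ (p(F, M) = 1/(-3) = -⅓)
V(C, D) = -3 + 4*C
V(p(2, 1), Y(-3)²) - 1*24122 = (-3 + 4*(-⅓)) - 1*24122 = (-3 - 4/3) - 24122 = -13/3 - 24122 = -72379/3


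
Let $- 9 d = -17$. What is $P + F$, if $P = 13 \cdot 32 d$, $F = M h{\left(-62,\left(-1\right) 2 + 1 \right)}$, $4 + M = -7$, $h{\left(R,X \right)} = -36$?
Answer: $\frac{10636}{9} \approx 1181.8$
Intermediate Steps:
$M = -11$ ($M = -4 - 7 = -11$)
$d = \frac{17}{9}$ ($d = \left(- \frac{1}{9}\right) \left(-17\right) = \frac{17}{9} \approx 1.8889$)
$F = 396$ ($F = \left(-11\right) \left(-36\right) = 396$)
$P = \frac{7072}{9}$ ($P = 13 \cdot 32 \cdot \frac{17}{9} = 416 \cdot \frac{17}{9} = \frac{7072}{9} \approx 785.78$)
$P + F = \frac{7072}{9} + 396 = \frac{10636}{9}$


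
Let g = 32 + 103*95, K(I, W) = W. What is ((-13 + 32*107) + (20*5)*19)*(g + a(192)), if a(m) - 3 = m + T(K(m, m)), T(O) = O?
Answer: 54193444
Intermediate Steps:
a(m) = 3 + 2*m (a(m) = 3 + (m + m) = 3 + 2*m)
g = 9817 (g = 32 + 9785 = 9817)
((-13 + 32*107) + (20*5)*19)*(g + a(192)) = ((-13 + 32*107) + (20*5)*19)*(9817 + (3 + 2*192)) = ((-13 + 3424) + 100*19)*(9817 + (3 + 384)) = (3411 + 1900)*(9817 + 387) = 5311*10204 = 54193444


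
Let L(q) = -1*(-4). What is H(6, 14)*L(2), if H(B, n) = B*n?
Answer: 336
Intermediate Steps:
L(q) = 4
H(6, 14)*L(2) = (6*14)*4 = 84*4 = 336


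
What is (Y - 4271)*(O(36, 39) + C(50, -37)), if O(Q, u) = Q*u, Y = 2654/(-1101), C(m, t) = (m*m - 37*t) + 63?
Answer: -25106013400/1101 ≈ -2.2803e+7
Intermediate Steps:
C(m, t) = 63 + m² - 37*t (C(m, t) = (m² - 37*t) + 63 = 63 + m² - 37*t)
Y = -2654/1101 (Y = 2654*(-1/1101) = -2654/1101 ≈ -2.4105)
(Y - 4271)*(O(36, 39) + C(50, -37)) = (-2654/1101 - 4271)*(36*39 + (63 + 50² - 37*(-37))) = -4705025*(1404 + (63 + 2500 + 1369))/1101 = -4705025*(1404 + 3932)/1101 = -4705025/1101*5336 = -25106013400/1101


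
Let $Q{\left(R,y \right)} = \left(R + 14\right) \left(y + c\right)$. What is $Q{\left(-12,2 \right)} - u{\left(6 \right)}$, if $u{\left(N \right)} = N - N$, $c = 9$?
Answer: $22$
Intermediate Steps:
$u{\left(N \right)} = 0$
$Q{\left(R,y \right)} = \left(9 + y\right) \left(14 + R\right)$ ($Q{\left(R,y \right)} = \left(R + 14\right) \left(y + 9\right) = \left(14 + R\right) \left(9 + y\right) = \left(9 + y\right) \left(14 + R\right)$)
$Q{\left(-12,2 \right)} - u{\left(6 \right)} = \left(126 + 9 \left(-12\right) + 14 \cdot 2 - 24\right) - 0 = \left(126 - 108 + 28 - 24\right) + 0 = 22 + 0 = 22$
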